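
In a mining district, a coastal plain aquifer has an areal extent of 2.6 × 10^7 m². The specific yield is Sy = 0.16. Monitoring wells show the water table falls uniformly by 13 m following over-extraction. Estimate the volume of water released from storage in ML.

ΔV ≈ 54100 ML

ΔV = Sy × A × Δh = 0.16 × 2.6 × 10^7 m² × 13 m = 5.408 × 10^7 m³
ΔV = 5.408 × 10^7 m³ = 54080 ML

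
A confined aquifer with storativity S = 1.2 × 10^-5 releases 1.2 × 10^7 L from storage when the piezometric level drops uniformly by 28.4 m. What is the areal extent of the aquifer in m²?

ΔV = 1.2 × 10^7 L = 12000 m³
A = ΔV / (S × Δh) = 12000 / (1.2 × 10^-5 × 28.4) = 3.521 × 10^7 m²

A ≈ 3.52 × 10^7 m²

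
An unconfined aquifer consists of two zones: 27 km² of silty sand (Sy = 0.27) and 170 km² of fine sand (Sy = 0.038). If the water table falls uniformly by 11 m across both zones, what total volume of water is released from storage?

ΔV ≈ 1.51 × 10^8 m³

A₁ = 27 km² = 2.7 × 10^7 m²; A₂ = 170 km² = 1.7 × 10^8 m²
ΔV₁ = 0.27 × 2.7 × 10^7 × 11 = 8.019 × 10^7 m³
ΔV₂ = 0.038 × 1.7 × 10^8 × 11 = 7.106 × 10^7 m³
ΔV = ΔV₁ + ΔV₂ = 1.512 × 10^8 m³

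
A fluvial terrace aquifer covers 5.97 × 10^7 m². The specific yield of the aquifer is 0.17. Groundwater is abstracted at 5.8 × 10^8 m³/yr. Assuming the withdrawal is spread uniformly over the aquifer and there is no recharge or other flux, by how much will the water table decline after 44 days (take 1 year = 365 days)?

Q = 5.8 × 10^8 m³/yr = 1.589 × 10^6 m³/d
ΔV = Q × t = 1.589 × 10^6 m³/d × 44 d = 6.992 × 10^7 m³
Δh = ΔV / (Sy × A) = 6.992 × 10^7 / (0.17 × 5.97 × 10^7) = 6.889 m

Δh ≈ 6.89 m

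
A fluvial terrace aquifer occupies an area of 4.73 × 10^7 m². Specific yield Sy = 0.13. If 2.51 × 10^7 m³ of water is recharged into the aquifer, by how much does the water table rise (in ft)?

Δh = ΔV / (Sy × A) = 2.51 × 10^7 m³ / (0.13 × 4.73 × 10^7 m²) = 4.082 m
Δh = 4.082 m = 13.39 ft

Δh ≈ 13.4 ft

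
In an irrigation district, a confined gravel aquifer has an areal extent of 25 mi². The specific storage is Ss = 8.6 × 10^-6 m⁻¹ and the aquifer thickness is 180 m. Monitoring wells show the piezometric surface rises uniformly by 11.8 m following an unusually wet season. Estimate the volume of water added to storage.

ΔV ≈ 1.18 × 10^6 m³

S = Ss × b = 8.6 × 10^-6 m⁻¹ × 180 m = 1.548 × 10^-3
A = 25 mi² = 6.475 × 10^7 m²
ΔV = S × A × Δh = 0.001548 × 6.475 × 10^7 m² × 11.8 m = 1.183 × 10^6 m³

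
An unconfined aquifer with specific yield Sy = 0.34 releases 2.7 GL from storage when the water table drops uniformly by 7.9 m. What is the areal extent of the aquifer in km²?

ΔV = 2.7 GL = 2.7 × 10^6 m³
A = ΔV / (Sy × Δh) = 2.7 × 10^6 / (0.34 × 7.9) = 1.005 × 10^6 m²
A = 1.005 × 10^6 m² = 1.005 km²

A ≈ 1.01 km²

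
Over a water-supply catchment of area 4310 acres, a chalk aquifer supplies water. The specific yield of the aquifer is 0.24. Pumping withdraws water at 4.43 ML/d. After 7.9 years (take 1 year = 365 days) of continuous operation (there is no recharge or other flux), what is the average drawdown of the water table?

Δh ≈ 3.05 m

A = 4310 acres = 1.744 × 10^7 m²
Q = 4.43 ML/d = 4430 m³/d
t = 7.9 years = 2884 d
ΔV = Q × t = 4430 m³/d × 2884 d = 1.277 × 10^7 m³
Δh = ΔV / (Sy × A) = 1.277 × 10^7 / (0.24 × 1.744 × 10^7) = 3.052 m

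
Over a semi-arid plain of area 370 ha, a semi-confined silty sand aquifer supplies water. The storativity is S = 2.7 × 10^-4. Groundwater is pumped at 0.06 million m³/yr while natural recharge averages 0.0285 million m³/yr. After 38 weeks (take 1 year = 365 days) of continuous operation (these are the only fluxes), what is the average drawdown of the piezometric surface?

A = 370 ha = 3.7 × 10^6 m²
Net abstraction = 0.06 − 0.0285 = 0.0315 million m³/yr
Q_net = 0.0315 million m³/yr = 86.3 m³/d
t = 38 weeks = 266 d
ΔV = Q × t = 86.3 m³/d × 266 d = 22960 m³
Δh = ΔV / (S × A) = 22960 / (2.7 × 10^-4 × 3.7 × 10^6) = 22.98 m

Δh ≈ 23 m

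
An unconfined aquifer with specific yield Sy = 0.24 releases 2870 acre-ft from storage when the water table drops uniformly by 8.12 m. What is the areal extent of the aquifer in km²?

A ≈ 1.82 km²

ΔV = 2870 acre-ft = 3.54 × 10^6 m³
A = ΔV / (Sy × Δh) = 3.54 × 10^6 / (0.24 × 8.12) = 1.817 × 10^6 m²
A = 1.817 × 10^6 m² = 1.817 km²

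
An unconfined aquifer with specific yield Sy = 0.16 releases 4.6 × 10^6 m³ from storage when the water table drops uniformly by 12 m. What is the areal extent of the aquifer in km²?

A = ΔV / (Sy × Δh) = 4.6 × 10^6 / (0.16 × 12) = 2.396 × 10^6 m²
A = 2.396 × 10^6 m² = 2.396 km²

A ≈ 2.4 km²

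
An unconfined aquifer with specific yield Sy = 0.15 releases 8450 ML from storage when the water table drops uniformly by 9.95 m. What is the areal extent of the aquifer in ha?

A ≈ 566 ha

ΔV = 8450 ML = 8.45 × 10^6 m³
A = ΔV / (Sy × Δh) = 8.45 × 10^6 / (0.15 × 9.95) = 5.662 × 10^6 m²
A = 5.662 × 10^6 m² = 566.2 ha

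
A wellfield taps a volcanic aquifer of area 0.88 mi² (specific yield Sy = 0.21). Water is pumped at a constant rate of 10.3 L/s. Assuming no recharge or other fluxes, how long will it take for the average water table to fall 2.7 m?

t ≈ 1450 days

A = 0.88 mi² = 2.279 × 10^6 m²
ΔV = Sy × A × Δh = 0.21 × 2.279 × 10^6 × 2.7 = 1.292 × 10^6 m³
Q = 10.3 L/s = 889.9 m³/d
t = ΔV / Q = 1.292 × 10^6 m³ / 889.9 m³/d = 1452 d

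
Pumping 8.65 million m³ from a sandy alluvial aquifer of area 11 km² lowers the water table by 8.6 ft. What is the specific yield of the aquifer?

Sy ≈ 0.3

A = 11 km² = 1.1 × 10^7 m²
Δh = 8.6 ft = 2.621 m
ΔV = 8.65 million m³ = 8.65 × 10^6 m³
Sy = ΔV / (A × Δh) = 8.65 × 10^6 m³ / (1.1 × 10^7 m² × 2.621 m) = 0.3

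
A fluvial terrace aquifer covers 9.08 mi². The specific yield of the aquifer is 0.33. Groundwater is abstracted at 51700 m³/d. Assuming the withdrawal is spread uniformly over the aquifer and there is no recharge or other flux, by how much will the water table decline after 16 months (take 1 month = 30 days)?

A = 9.08 mi² = 2.352 × 10^7 m²
t = 16 months = 480 d
ΔV = Q × t = 51700 m³/d × 480 d = 2.482 × 10^7 m³
Δh = ΔV / (Sy × A) = 2.482 × 10^7 / (0.33 × 2.352 × 10^7) = 3.198 m

Δh ≈ 3.2 m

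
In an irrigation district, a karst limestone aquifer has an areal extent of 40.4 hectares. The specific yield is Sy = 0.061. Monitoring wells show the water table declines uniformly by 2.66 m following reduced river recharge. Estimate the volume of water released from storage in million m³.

A = 40.4 hectares = 4.04 × 10^5 m²
ΔV = Sy × A × Δh = 0.061 × 4.04 × 10^5 m² × 2.66 m = 65550 m³
ΔV = 65550 m³ = 0.06555 million m³

ΔV ≈ 0.0656 million m³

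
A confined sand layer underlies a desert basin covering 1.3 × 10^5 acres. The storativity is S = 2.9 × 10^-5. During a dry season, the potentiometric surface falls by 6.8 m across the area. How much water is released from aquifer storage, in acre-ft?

A = 1.3 × 10^5 acres = 5.261 × 10^8 m²
ΔV = S × A × Δh = 2.9 × 10^-5 × 5.261 × 10^8 m² × 6.8 m = 1.037 × 10^5 m³
ΔV = 1.037 × 10^5 m³ = 84.11 acre-ft

ΔV ≈ 84.1 acre-ft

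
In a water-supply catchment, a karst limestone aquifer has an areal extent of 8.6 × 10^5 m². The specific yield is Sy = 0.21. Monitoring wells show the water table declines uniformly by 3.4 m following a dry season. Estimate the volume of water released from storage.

ΔV ≈ 6.14 × 10^5 m³

ΔV = Sy × A × Δh = 0.21 × 8.6 × 10^5 m² × 3.4 m = 6.14 × 10^5 m³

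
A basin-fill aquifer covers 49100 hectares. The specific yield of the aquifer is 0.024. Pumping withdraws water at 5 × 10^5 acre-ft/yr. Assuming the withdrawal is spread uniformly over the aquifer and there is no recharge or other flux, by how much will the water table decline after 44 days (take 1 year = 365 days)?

A = 49100 hectares = 4.91 × 10^8 m²
Q = 5 × 10^5 acre-ft/yr = 1.69 × 10^6 m³/d
ΔV = Q × t = 1.69 × 10^6 m³/d × 44 d = 7.435 × 10^7 m³
Δh = ΔV / (Sy × A) = 7.435 × 10^7 / (0.024 × 4.91 × 10^8) = 6.309 m

Δh ≈ 6.31 m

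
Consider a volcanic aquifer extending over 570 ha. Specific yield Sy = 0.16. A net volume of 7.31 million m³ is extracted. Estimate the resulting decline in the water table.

A = 570 ha = 5.7 × 10^6 m²
ΔV = 7.31 million m³ = 7.31 × 10^6 m³
Δh = ΔV / (Sy × A) = 7.31 × 10^6 m³ / (0.16 × 5.7 × 10^6 m²) = 8.015 m

Δh ≈ 8.02 m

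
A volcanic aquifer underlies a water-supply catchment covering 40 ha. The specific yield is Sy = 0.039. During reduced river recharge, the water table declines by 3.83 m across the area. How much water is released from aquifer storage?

ΔV ≈ 59700 m³

A = 40 ha = 4 × 10^5 m²
ΔV = Sy × A × Δh = 0.039 × 4 × 10^5 m² × 3.83 m = 59750 m³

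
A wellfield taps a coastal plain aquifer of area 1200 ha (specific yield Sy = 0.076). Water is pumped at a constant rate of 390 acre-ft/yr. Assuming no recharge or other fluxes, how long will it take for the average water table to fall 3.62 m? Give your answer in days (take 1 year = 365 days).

t ≈ 2500 days

A = 1200 ha = 1.2 × 10^7 m²
ΔV = Sy × A × Δh = 0.076 × 1.2 × 10^7 × 3.62 = 3.301 × 10^6 m³
Q = 390 acre-ft/yr = 1318 m³/d
t = ΔV / Q = 3.301 × 10^6 m³ / 1318 m³/d = 2505 d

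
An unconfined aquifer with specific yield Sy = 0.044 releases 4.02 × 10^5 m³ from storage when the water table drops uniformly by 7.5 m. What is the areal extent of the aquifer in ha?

A ≈ 122 ha

A = ΔV / (Sy × Δh) = 4.02 × 10^5 / (0.044 × 7.5) = 1.218 × 10^6 m²
A = 1.218 × 10^6 m² = 121.8 ha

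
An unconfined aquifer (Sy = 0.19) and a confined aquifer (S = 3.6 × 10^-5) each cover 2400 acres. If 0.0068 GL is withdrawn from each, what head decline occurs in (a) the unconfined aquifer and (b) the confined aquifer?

Δh_u ≈ 0.00368 m; Δh_c ≈ 19.4 m

A = 2400 acres = 9.712 × 10^6 m²
ΔV = 0.0068 GL = 6800 m³
Unconfined: Δh_u = ΔV/(Sy·A) = 6800/(0.19 × 9.712 × 10^6) = 0.003685 m
Confined: Δh_c = ΔV/(S·A) = 6800/(3.6 × 10^-5 × 9.712 × 10^6) = 19.45 m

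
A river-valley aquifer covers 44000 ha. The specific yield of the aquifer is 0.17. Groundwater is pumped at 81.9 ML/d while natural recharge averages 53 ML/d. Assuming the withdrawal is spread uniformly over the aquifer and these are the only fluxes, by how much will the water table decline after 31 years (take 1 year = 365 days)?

Δh ≈ 4.37 m

A = 44000 ha = 4.4 × 10^8 m²
Net abstraction = 81.9 − 53 = 28.9 ML/d
Q_net = 28.9 ML/d = 28900 m³/d
t = 31 years = 11320 d
ΔV = Q × t = 28900 m³/d × 11320 d = 3.27 × 10^8 m³
Δh = ΔV / (Sy × A) = 3.27 × 10^8 / (0.17 × 4.4 × 10^8) = 4.372 m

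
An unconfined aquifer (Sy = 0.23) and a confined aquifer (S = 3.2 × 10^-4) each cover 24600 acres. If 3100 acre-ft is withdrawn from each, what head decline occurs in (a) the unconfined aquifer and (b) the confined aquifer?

A = 24600 acres = 9.955 × 10^7 m²
ΔV = 3100 acre-ft = 3.824 × 10^6 m³
Unconfined: Δh_u = ΔV/(Sy·A) = 3.824 × 10^6/(0.23 × 9.955 × 10^7) = 0.167 m
Confined: Δh_c = ΔV/(S·A) = 3.824 × 10^6/(3.2 × 10^-4 × 9.955 × 10^7) = 120 m

Δh_u ≈ 0.167 m; Δh_c ≈ 120 m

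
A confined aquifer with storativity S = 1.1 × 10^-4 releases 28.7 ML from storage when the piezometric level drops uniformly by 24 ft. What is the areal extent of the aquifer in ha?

A ≈ 3570 ha

Δh = 24 ft = 7.315 m
ΔV = 28.7 ML = 28700 m³
A = ΔV / (S × Δh) = 28700 / (1.1 × 10^-4 × 7.315) = 3.567 × 10^7 m²
A = 3.567 × 10^7 m² = 3567 ha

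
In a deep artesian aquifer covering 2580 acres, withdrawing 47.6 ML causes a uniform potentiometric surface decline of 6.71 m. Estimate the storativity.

A = 2580 acres = 1.044 × 10^7 m²
ΔV = 47.6 ML = 47600 m³
S = ΔV / (A × Δh) = 47600 m³ / (1.044 × 10^7 m² × 6.71 m) = 6.794 × 10^-4

S ≈ 6.8 × 10^-4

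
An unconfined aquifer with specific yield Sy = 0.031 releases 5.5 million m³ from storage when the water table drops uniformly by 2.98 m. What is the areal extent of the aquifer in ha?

A ≈ 5950 ha

ΔV = 5.5 million m³ = 5.5 × 10^6 m³
A = ΔV / (Sy × Δh) = 5.5 × 10^6 / (0.031 × 2.98) = 5.954 × 10^7 m²
A = 5.954 × 10^7 m² = 5954 ha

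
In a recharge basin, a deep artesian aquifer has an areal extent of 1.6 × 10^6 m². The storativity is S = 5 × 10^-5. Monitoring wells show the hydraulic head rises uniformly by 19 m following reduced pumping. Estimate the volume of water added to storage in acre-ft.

ΔV ≈ 1.23 acre-ft

ΔV = S × A × Δh = 5 × 10^-5 × 1.6 × 10^6 m² × 19 m = 1520 m³
ΔV = 1520 m³ = 1.232 acre-ft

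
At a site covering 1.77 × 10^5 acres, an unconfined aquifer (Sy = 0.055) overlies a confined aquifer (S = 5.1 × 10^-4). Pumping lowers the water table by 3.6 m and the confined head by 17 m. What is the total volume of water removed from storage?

A = 1.77 × 10^5 acres = 7.163 × 10^8 m²
Unconfined: ΔV_u = Sy × A × Δh_u = 0.055 × 7.163 × 10^8 × 3.6 = 1.418 × 10^8 m³
Confined: ΔV_c = S × A × Δh_c = 5.1 × 10^-4 × 7.163 × 10^8 × 17 = 6.21 × 10^6 m³
Total ΔV = 1.418 × 10^8 + 6.21 × 10^6 = 1.48 × 10^8 m³

ΔV ≈ 1.48 × 10^8 m³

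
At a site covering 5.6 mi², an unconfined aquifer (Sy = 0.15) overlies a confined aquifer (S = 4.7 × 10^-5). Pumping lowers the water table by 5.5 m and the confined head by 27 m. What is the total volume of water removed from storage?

A = 5.6 mi² = 1.45 × 10^7 m²
Unconfined: ΔV_u = Sy × A × Δh_u = 0.15 × 1.45 × 10^7 × 5.5 = 1.197 × 10^7 m³
Confined: ΔV_c = S × A × Δh_c = 4.7 × 10^-5 × 1.45 × 10^7 × 27 = 18410 m³
Total ΔV = 1.197 × 10^7 + 18410 = 1.198 × 10^7 m³

ΔV ≈ 1.2 × 10^7 m³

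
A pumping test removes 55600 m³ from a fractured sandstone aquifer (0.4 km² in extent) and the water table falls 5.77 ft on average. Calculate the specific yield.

Sy ≈ 0.079

A = 0.4 km² = 4 × 10^5 m²
Δh = 5.77 ft = 1.759 m
Sy = ΔV / (A × Δh) = 55600 m³ / (4 × 10^5 m² × 1.759 m) = 0.07904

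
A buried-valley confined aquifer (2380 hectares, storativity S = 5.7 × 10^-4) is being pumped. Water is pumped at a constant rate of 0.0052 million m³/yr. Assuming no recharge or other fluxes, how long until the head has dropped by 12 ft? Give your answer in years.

A = 2380 hectares = 2.38 × 10^7 m²
Δh = 12 ft = 3.658 m
ΔV = S × A × Δh = 5.7 × 10^-4 × 2.38 × 10^7 × 3.658 = 49620 m³
Q = 0.0052 million m³/yr = 14.25 m³/d
t = ΔV / Q = 49620 m³ / 14.25 m³/d = 3483 d
t = 3483 d ≈ 9.542 years

t ≈ 9.54 years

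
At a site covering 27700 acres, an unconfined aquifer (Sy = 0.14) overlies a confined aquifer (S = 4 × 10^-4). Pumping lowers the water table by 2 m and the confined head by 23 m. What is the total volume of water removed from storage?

A = 27700 acres = 1.121 × 10^8 m²
Unconfined: ΔV_u = Sy × A × Δh_u = 0.14 × 1.121 × 10^8 × 2 = 3.139 × 10^7 m³
Confined: ΔV_c = S × A × Δh_c = 4 × 10^-4 × 1.121 × 10^8 × 23 = 1.031 × 10^6 m³
Total ΔV = 3.139 × 10^7 + 1.031 × 10^6 = 3.242 × 10^7 m³

ΔV ≈ 3.24 × 10^7 m³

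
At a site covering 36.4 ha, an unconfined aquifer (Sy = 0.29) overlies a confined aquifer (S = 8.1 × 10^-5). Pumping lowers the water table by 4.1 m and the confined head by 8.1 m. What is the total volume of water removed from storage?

ΔV ≈ 4.33 × 10^5 m³

A = 36.4 ha = 3.64 × 10^5 m²
Unconfined: ΔV_u = Sy × A × Δh_u = 0.29 × 3.64 × 10^5 × 4.1 = 4.328 × 10^5 m³
Confined: ΔV_c = S × A × Δh_c = 8.1 × 10^-5 × 3.64 × 10^5 × 8.1 = 238.8 m³
Total ΔV = 4.328 × 10^5 + 238.8 = 4.33 × 10^5 m³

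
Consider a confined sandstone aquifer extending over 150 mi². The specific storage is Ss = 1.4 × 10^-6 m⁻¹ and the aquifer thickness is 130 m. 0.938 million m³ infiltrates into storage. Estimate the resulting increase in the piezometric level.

S = Ss × b = 1.4 × 10^-6 m⁻¹ × 130 m = 1.82 × 10^-4
A = 150 mi² = 3.885 × 10^8 m²
ΔV = 0.938 million m³ = 9.38 × 10^5 m³
Δh = ΔV / (S × A) = 9.38 × 10^5 m³ / (1.82 × 10^-4 × 3.885 × 10^8 m²) = 13.27 m

Δh ≈ 13.3 m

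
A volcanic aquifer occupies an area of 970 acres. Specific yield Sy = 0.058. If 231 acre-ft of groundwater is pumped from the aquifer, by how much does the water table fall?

A = 970 acres = 3.925 × 10^6 m²
ΔV = 231 acre-ft = 2.849 × 10^5 m³
Δh = ΔV / (Sy × A) = 2.849 × 10^5 m³ / (0.058 × 3.925 × 10^6 m²) = 1.251 m

Δh ≈ 1.25 m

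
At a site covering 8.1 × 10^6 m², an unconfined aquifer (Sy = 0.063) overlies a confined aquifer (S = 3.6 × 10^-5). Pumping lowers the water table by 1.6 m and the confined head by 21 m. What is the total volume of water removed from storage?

ΔV ≈ 8.23 × 10^5 m³

Unconfined: ΔV_u = Sy × A × Δh_u = 0.063 × 8.1 × 10^6 × 1.6 = 8.165 × 10^5 m³
Confined: ΔV_c = S × A × Δh_c = 3.6 × 10^-5 × 8.1 × 10^6 × 21 = 6124 m³
Total ΔV = 8.165 × 10^5 + 6124 = 8.226 × 10^5 m³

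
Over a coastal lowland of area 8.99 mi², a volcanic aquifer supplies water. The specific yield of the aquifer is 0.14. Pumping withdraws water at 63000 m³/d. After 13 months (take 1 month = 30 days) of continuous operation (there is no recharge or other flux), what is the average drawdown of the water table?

Δh ≈ 7.54 m

A = 8.99 mi² = 2.328 × 10^7 m²
t = 13 months = 390 d
ΔV = Q × t = 63000 m³/d × 390 d = 2.457 × 10^7 m³
Δh = ΔV / (Sy × A) = 2.457 × 10^7 / (0.14 × 2.328 × 10^7) = 7.537 m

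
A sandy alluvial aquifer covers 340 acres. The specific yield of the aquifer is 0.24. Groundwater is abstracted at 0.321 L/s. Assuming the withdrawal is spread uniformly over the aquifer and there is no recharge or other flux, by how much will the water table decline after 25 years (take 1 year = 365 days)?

Δh ≈ 0.766 m

A = 340 acres = 1.376 × 10^6 m²
Q = 0.321 L/s = 27.73 m³/d
t = 25 years = 9125 d
ΔV = Q × t = 27.73 m³/d × 9125 d = 2.531 × 10^5 m³
Δh = ΔV / (Sy × A) = 2.531 × 10^5 / (0.24 × 1.376 × 10^6) = 0.7664 m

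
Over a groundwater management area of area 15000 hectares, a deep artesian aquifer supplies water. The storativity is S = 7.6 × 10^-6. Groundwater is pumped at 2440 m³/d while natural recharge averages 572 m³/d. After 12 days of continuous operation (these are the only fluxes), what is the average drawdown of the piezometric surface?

Δh ≈ 19.7 m

A = 15000 hectares = 1.5 × 10^8 m²
Net abstraction = 2440 − 572 = 1868 m³/d
ΔV = Q × t = 1868 m³/d × 12 d = 22420 m³
Δh = ΔV / (S × A) = 22420 / (7.6 × 10^-6 × 1.5 × 10^8) = 19.66 m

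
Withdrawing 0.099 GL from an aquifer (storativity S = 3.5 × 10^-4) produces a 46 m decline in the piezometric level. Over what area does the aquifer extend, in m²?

ΔV = 0.099 GL = 99000 m³
A = ΔV / (S × Δh) = 99000 / (3.5 × 10^-4 × 46) = 6.149 × 10^6 m²

A ≈ 6.15 × 10^6 m²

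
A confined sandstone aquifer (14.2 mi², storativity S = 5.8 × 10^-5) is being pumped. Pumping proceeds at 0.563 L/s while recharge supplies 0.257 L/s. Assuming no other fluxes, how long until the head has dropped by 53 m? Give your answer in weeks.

t ≈ 611 weeks

A = 14.2 mi² = 3.678 × 10^7 m²
ΔV = S × A × Δh = 5.8 × 10^-5 × 3.678 × 10^7 × 53 = 1.131 × 10^5 m³
Net withdrawal = 0.563 − 0.257 = 0.306 L/s = 26.44 m³/d
t = ΔV / Q = 1.131 × 10^5 m³ / 26.44 m³/d = 4276 d
t = 4276 d ≈ 610.9 weeks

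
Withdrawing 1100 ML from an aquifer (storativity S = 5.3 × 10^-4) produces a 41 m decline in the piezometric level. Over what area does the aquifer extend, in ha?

ΔV = 1100 ML = 1.1 × 10^6 m³
A = ΔV / (S × Δh) = 1.1 × 10^6 / (5.3 × 10^-4 × 41) = 5.062 × 10^7 m²
A = 5.062 × 10^7 m² = 5062 ha

A ≈ 5060 ha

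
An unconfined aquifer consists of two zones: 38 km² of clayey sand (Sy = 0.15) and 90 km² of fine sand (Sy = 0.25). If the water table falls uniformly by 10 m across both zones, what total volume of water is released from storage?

ΔV ≈ 2.82 × 10^8 m³

A₁ = 38 km² = 3.8 × 10^7 m²; A₂ = 90 km² = 9 × 10^7 m²
ΔV₁ = 0.15 × 3.8 × 10^7 × 10 = 5.7 × 10^7 m³
ΔV₂ = 0.25 × 9 × 10^7 × 10 = 2.25 × 10^8 m³
ΔV = ΔV₁ + ΔV₂ = 2.82 × 10^8 m³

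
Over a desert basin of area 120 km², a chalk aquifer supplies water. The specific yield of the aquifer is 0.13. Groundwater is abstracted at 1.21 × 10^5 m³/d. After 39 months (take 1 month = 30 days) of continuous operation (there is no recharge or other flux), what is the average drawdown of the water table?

Δh ≈ 9.07 m

A = 120 km² = 1.2 × 10^8 m²
t = 39 months = 1170 d
ΔV = Q × t = 1.21 × 10^5 m³/d × 1170 d = 1.416 × 10^8 m³
Δh = ΔV / (Sy × A) = 1.416 × 10^8 / (0.13 × 1.2 × 10^8) = 9.075 m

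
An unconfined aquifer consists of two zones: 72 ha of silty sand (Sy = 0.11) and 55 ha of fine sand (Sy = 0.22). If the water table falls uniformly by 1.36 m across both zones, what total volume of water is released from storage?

ΔV ≈ 2.72 × 10^5 m³

A₁ = 72 ha = 7.2 × 10^5 m²; A₂ = 55 ha = 5.5 × 10^5 m²
ΔV₁ = 0.11 × 7.2 × 10^5 × 1.36 = 1.077 × 10^5 m³
ΔV₂ = 0.22 × 5.5 × 10^5 × 1.36 = 1.646 × 10^5 m³
ΔV = ΔV₁ + ΔV₂ = 2.723 × 10^5 m³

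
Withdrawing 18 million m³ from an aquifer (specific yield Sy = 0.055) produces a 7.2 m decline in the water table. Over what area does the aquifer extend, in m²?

A ≈ 4.55 × 10^7 m²

ΔV = 18 million m³ = 1.8 × 10^7 m³
A = ΔV / (Sy × Δh) = 1.8 × 10^7 / (0.055 × 7.2) = 4.545 × 10^7 m²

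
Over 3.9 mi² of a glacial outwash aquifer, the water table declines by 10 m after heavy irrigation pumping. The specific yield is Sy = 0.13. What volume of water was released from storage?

A = 3.9 mi² = 1.01 × 10^7 m²
ΔV = Sy × A × Δh = 0.13 × 1.01 × 10^7 m² × 10 m = 1.313 × 10^7 m³

ΔV ≈ 1.31 × 10^7 m³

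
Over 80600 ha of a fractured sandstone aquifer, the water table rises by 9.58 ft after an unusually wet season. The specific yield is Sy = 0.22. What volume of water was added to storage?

ΔV ≈ 5.18 × 10^8 m³

A = 80600 ha = 8.06 × 10^8 m²
Δh = 9.58 ft = 2.92 m
ΔV = Sy × A × Δh = 0.22 × 8.06 × 10^8 m² × 2.92 m = 5.178 × 10^8 m³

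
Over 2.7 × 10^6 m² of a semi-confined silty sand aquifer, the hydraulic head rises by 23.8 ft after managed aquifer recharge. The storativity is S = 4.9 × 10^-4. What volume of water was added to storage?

ΔV ≈ 9600 m³

Δh = 23.8 ft = 7.254 m
ΔV = S × A × Δh = 4.9 × 10^-4 × 2.7 × 10^6 m² × 7.254 m = 9597 m³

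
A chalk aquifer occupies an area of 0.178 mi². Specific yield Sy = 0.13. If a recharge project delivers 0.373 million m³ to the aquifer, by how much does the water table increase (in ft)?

A = 0.178 mi² = 4.61 × 10^5 m²
ΔV = 0.373 million m³ = 3.73 × 10^5 m³
Δh = ΔV / (Sy × A) = 3.73 × 10^5 m³ / (0.13 × 4.61 × 10^5 m²) = 6.224 m
Δh = 6.224 m = 20.42 ft

Δh ≈ 20.4 ft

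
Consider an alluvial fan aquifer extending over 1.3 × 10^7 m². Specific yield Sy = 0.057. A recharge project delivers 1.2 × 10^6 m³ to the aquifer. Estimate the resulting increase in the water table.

Δh = ΔV / (Sy × A) = 1.2 × 10^6 m³ / (0.057 × 1.3 × 10^7 m²) = 1.619 m

Δh ≈ 1.62 m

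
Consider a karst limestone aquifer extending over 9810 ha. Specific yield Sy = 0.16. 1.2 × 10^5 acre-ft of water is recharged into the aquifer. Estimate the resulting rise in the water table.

Δh ≈ 9.43 m

A = 9810 ha = 9.81 × 10^7 m²
ΔV = 1.2 × 10^5 acre-ft = 1.48 × 10^8 m³
Δh = ΔV / (Sy × A) = 1.48 × 10^8 m³ / (0.16 × 9.81 × 10^7 m²) = 9.43 m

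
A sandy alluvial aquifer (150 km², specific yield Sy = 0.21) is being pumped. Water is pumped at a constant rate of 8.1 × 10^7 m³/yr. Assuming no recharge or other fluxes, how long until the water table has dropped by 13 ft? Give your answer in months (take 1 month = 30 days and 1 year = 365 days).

A = 150 km² = 1.5 × 10^8 m²
Δh = 13 ft = 3.962 m
ΔV = Sy × A × Δh = 0.21 × 1.5 × 10^8 × 3.962 = 1.248 × 10^8 m³
Q = 8.1 × 10^7 m³/yr = 2.219 × 10^5 m³/d
t = ΔV / Q = 1.248 × 10^8 m³ / 2.219 × 10^5 m³/d = 562.4 d
t = 562.4 d ≈ 18.75 months

t ≈ 18.7 months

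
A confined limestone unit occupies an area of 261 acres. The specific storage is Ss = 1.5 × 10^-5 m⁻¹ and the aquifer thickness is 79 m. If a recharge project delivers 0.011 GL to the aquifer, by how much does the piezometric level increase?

S = Ss × b = 1.5 × 10^-5 m⁻¹ × 79 m = 1.185 × 10^-3
A = 261 acres = 1.056 × 10^6 m²
ΔV = 0.011 GL = 11000 m³
Δh = ΔV / (S × A) = 11000 m³ / (0.001185 × 1.056 × 10^6 m²) = 8.789 m

Δh ≈ 8.79 m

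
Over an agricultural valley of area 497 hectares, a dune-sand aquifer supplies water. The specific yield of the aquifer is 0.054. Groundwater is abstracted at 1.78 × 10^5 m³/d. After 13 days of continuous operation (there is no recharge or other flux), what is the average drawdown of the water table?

Δh ≈ 8.62 m

A = 497 hectares = 4.97 × 10^6 m²
ΔV = Q × t = 1.78 × 10^5 m³/d × 13 d = 2.314 × 10^6 m³
Δh = ΔV / (Sy × A) = 2.314 × 10^6 / (0.054 × 4.97 × 10^6) = 8.622 m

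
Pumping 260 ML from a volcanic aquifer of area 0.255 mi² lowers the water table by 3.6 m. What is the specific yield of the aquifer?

Sy ≈ 0.11

A = 0.255 mi² = 6.604 × 10^5 m²
ΔV = 260 ML = 2.6 × 10^5 m³
Sy = ΔV / (A × Δh) = 2.6 × 10^5 m³ / (6.604 × 10^5 m² × 3.6 m) = 0.1094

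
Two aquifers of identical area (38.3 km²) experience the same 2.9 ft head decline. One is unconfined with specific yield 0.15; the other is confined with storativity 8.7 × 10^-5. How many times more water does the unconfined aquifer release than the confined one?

ΔV_u / ΔV_c ≈ 1720

A = 38.3 km² = 3.83 × 10^7 m²
Δh = 2.9 ft = 0.8839 m
Unconfined: ΔV_u = Sy × A × Δh = 0.15 × 3.83 × 10^7 × 0.8839 = 5.078 × 10^6 m³
Confined: ΔV_c = S × A × Δh = 8.7 × 10^-5 × 3.83 × 10^7 × 0.8839 = 2945 m³
Ratio = ΔV_u / ΔV_c = Sy / S = 0.15 / 8.7 × 10^-5 = 1724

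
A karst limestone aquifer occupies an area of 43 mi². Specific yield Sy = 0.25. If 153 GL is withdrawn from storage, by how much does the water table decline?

A = 43 mi² = 1.114 × 10^8 m²
ΔV = 153 GL = 1.53 × 10^8 m³
Δh = ΔV / (Sy × A) = 1.53 × 10^8 m³ / (0.25 × 1.114 × 10^8 m²) = 5.495 m

Δh ≈ 5.5 m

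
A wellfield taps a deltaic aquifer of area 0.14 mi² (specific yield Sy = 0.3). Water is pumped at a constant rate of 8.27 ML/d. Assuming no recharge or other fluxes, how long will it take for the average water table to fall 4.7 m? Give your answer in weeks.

t ≈ 8.83 weeks

A = 0.14 mi² = 3.626 × 10^5 m²
ΔV = Sy × A × Δh = 0.3 × 3.626 × 10^5 × 4.7 = 5.113 × 10^5 m³
Q = 8.27 ML/d = 8270 m³/d
t = ΔV / Q = 5.113 × 10^5 m³ / 8270 m³/d = 61.82 d
t = 61.82 d ≈ 8.832 weeks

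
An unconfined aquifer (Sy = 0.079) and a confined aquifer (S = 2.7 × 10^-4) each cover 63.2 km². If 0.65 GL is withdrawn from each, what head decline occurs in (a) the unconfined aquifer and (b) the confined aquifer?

A = 63.2 km² = 6.32 × 10^7 m²
ΔV = 0.65 GL = 6.5 × 10^5 m³
Unconfined: Δh_u = ΔV/(Sy·A) = 6.5 × 10^5/(0.079 × 6.32 × 10^7) = 0.1302 m
Confined: Δh_c = ΔV/(S·A) = 6.5 × 10^5/(2.7 × 10^-4 × 6.32 × 10^7) = 38.09 m

Δh_u ≈ 0.13 m; Δh_c ≈ 38.1 m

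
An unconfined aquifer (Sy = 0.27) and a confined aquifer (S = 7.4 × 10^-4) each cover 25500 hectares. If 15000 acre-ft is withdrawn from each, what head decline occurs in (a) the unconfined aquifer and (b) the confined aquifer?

A = 25500 hectares = 2.55 × 10^8 m²
ΔV = 15000 acre-ft = 1.85 × 10^7 m³
Unconfined: Δh_u = ΔV/(Sy·A) = 1.85 × 10^7/(0.27 × 2.55 × 10^8) = 0.2687 m
Confined: Δh_c = ΔV/(S·A) = 1.85 × 10^7/(7.4 × 10^-4 × 2.55 × 10^8) = 98.05 m

Δh_u ≈ 0.269 m; Δh_c ≈ 98.1 m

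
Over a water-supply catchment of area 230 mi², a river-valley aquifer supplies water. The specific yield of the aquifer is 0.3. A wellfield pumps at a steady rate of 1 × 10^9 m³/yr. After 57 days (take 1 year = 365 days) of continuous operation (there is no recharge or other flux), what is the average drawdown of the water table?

A = 230 mi² = 5.957 × 10^8 m²
Q = 1 × 10^9 m³/yr = 2.74 × 10^6 m³/d
ΔV = Q × t = 2.74 × 10^6 m³/d × 57 d = 1.562 × 10^8 m³
Δh = ΔV / (Sy × A) = 1.562 × 10^8 / (0.3 × 5.957 × 10^8) = 0.8738 m

Δh ≈ 0.874 m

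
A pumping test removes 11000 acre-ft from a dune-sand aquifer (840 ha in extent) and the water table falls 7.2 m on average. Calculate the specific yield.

Sy ≈ 0.22

A = 840 ha = 8.4 × 10^6 m²
ΔV = 11000 acre-ft = 1.357 × 10^7 m³
Sy = ΔV / (A × Δh) = 1.357 × 10^7 m³ / (8.4 × 10^6 m² × 7.2 m) = 0.2243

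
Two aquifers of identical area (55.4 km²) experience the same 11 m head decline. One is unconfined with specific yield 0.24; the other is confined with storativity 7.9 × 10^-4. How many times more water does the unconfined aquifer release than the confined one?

ΔV_u / ΔV_c ≈ 304

A = 55.4 km² = 5.54 × 10^7 m²
Unconfined: ΔV_u = Sy × A × Δh = 0.24 × 5.54 × 10^7 × 11 = 1.463 × 10^8 m³
Confined: ΔV_c = S × A × Δh = 7.9 × 10^-4 × 5.54 × 10^7 × 11 = 4.814 × 10^5 m³
Ratio = ΔV_u / ΔV_c = Sy / S = 0.24 / 7.9 × 10^-4 = 303.8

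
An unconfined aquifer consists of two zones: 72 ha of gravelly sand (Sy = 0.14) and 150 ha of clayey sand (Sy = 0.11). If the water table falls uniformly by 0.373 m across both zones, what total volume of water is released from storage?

A₁ = 72 ha = 7.2 × 10^5 m²; A₂ = 150 ha = 1.5 × 10^6 m²
ΔV₁ = 0.14 × 7.2 × 10^5 × 0.373 = 37600 m³
ΔV₂ = 0.11 × 1.5 × 10^6 × 0.373 = 61540 m³
ΔV = ΔV₁ + ΔV₂ = 99140 m³

ΔV ≈ 99100 m³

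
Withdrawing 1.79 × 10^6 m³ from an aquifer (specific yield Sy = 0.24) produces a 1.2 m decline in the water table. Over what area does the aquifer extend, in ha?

A = ΔV / (Sy × Δh) = 1.79 × 10^6 / (0.24 × 1.2) = 6.215 × 10^6 m²
A = 6.215 × 10^6 m² = 621.5 ha

A ≈ 622 ha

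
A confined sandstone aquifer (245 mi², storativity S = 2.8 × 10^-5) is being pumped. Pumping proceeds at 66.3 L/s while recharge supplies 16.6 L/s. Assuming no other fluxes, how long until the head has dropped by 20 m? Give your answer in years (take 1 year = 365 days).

A = 245 mi² = 6.345 × 10^8 m²
ΔV = S × A × Δh = 2.8 × 10^-5 × 6.345 × 10^8 × 20 = 3.553 × 10^5 m³
Net withdrawal = 66.3 − 16.6 = 49.7 L/s = 4294 m³/d
t = ΔV / Q = 3.553 × 10^5 m³ / 4294 m³/d = 82.75 d
t = 82.75 d ≈ 0.2267 years

t ≈ 0.227 years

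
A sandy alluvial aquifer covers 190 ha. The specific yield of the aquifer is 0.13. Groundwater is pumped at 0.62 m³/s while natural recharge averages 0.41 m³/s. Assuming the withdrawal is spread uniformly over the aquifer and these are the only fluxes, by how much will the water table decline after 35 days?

A = 190 ha = 1.9 × 10^6 m²
Net abstraction = 0.62 − 0.41 = 0.21 m³/s
Q_net = 0.21 m³/s = 18140 m³/d
ΔV = Q × t = 18140 m³/d × 35 d = 6.35 × 10^5 m³
Δh = ΔV / (Sy × A) = 6.35 × 10^5 / (0.13 × 1.9 × 10^6) = 2.571 m

Δh ≈ 2.57 m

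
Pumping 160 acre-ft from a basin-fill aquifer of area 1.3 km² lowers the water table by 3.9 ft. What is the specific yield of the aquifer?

Sy ≈ 0.13

A = 1.3 km² = 1.3 × 10^6 m²
Δh = 3.9 ft = 1.189 m
ΔV = 160 acre-ft = 1.974 × 10^5 m³
Sy = ΔV / (A × Δh) = 1.974 × 10^5 m³ / (1.3 × 10^6 m² × 1.189 m) = 0.1277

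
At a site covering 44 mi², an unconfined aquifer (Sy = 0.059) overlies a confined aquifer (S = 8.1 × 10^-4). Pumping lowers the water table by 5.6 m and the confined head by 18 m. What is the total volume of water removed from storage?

A = 44 mi² = 1.14 × 10^8 m²
Unconfined: ΔV_u = Sy × A × Δh_u = 0.059 × 1.14 × 10^8 × 5.6 = 3.765 × 10^7 m³
Confined: ΔV_c = S × A × Δh_c = 8.1 × 10^-4 × 1.14 × 10^8 × 18 = 1.662 × 10^6 m³
Total ΔV = 3.765 × 10^7 + 1.662 × 10^6 = 3.931 × 10^7 m³

ΔV ≈ 3.93 × 10^7 m³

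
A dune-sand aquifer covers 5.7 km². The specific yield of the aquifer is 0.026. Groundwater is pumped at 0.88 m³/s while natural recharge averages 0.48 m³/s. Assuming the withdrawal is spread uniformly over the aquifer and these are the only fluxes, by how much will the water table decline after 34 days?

A = 5.7 km² = 5.7 × 10^6 m²
Net abstraction = 0.88 − 0.48 = 0.4 m³/s
Q_net = 0.4 m³/s = 34560 m³/d
ΔV = Q × t = 34560 m³/d × 34 d = 1.175 × 10^6 m³
Δh = ΔV / (Sy × A) = 1.175 × 10^6 / (0.026 × 5.7 × 10^6) = 7.929 m

Δh ≈ 7.93 m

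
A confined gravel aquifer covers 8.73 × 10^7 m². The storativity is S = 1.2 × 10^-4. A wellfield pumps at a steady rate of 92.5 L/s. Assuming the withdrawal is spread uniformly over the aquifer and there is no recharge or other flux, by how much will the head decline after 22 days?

Q = 92.5 L/s = 7992 m³/d
ΔV = Q × t = 7992 m³/d × 22 d = 1.758 × 10^5 m³
Δh = ΔV / (S × A) = 1.758 × 10^5 / (1.2 × 10^-4 × 8.73 × 10^7) = 16.78 m

Δh ≈ 16.8 m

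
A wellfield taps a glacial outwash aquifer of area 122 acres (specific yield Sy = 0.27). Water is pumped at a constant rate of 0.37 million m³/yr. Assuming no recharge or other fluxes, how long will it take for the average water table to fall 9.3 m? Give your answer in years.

A = 122 acres = 4.937 × 10^5 m²
ΔV = Sy × A × Δh = 0.27 × 4.937 × 10^5 × 9.3 = 1.24 × 10^6 m³
Q = 0.37 million m³/yr = 1014 m³/d
t = ΔV / Q = 1.24 × 10^6 m³ / 1014 m³/d = 1223 d
t = 1223 d ≈ 3.351 years

t ≈ 3.35 years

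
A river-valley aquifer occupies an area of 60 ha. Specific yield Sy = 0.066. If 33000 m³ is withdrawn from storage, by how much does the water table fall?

A = 60 ha = 6 × 10^5 m²
Δh = ΔV / (Sy × A) = 33000 m³ / (0.066 × 6 × 10^5 m²) = 0.8333 m

Δh ≈ 0.833 m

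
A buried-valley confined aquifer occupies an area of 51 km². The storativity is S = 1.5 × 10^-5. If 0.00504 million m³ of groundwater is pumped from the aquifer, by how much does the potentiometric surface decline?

Δh ≈ 6.59 m

A = 51 km² = 5.1 × 10^7 m²
ΔV = 0.00504 million m³ = 5040 m³
Δh = ΔV / (S × A) = 5040 m³ / (1.5 × 10^-5 × 5.1 × 10^7 m²) = 6.588 m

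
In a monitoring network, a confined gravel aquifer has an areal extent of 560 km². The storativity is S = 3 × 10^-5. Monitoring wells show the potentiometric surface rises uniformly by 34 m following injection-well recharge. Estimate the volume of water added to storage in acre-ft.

ΔV ≈ 463 acre-ft

A = 560 km² = 5.6 × 10^8 m²
ΔV = S × A × Δh = 3 × 10^-5 × 5.6 × 10^8 m² × 34 m = 5.712 × 10^5 m³
ΔV = 5.712 × 10^5 m³ = 463.1 acre-ft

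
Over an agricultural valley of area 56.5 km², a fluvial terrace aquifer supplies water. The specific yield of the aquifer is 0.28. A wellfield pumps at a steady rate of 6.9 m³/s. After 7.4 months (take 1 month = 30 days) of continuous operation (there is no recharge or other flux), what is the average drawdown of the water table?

A = 56.5 km² = 5.65 × 10^7 m²
Q = 6.9 m³/s = 5.962 × 10^5 m³/d
t = 7.4 months = 222 d
ΔV = Q × t = 5.962 × 10^5 m³/d × 222 d = 1.323 × 10^8 m³
Δh = ΔV / (Sy × A) = 1.323 × 10^8 / (0.28 × 5.65 × 10^7) = 8.366 m

Δh ≈ 8.37 m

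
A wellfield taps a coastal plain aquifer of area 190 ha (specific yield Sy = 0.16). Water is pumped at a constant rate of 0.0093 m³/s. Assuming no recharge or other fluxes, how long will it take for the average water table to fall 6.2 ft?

t ≈ 715 days

A = 190 ha = 1.9 × 10^6 m²
Δh = 6.2 ft = 1.89 m
ΔV = Sy × A × Δh = 0.16 × 1.9 × 10^6 × 1.89 = 5.745 × 10^5 m³
Q = 0.0093 m³/s = 803.5 m³/d
t = ΔV / Q = 5.745 × 10^5 m³ / 803.5 m³/d = 715 d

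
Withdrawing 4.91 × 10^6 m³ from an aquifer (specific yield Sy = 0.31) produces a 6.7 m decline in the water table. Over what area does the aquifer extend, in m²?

A = ΔV / (Sy × Δh) = 4.91 × 10^6 / (0.31 × 6.7) = 2.364 × 10^6 m²

A ≈ 2.36 × 10^6 m²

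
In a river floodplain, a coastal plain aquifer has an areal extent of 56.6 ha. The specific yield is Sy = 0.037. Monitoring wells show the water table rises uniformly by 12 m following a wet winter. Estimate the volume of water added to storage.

A = 56.6 ha = 5.66 × 10^5 m²
ΔV = Sy × A × Δh = 0.037 × 5.66 × 10^5 m² × 12 m = 2.513 × 10^5 m³

ΔV ≈ 2.51 × 10^5 m³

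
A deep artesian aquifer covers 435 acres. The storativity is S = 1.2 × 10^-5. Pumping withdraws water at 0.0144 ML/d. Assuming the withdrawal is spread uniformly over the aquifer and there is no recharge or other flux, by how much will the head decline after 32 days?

A = 435 acres = 1.76 × 10^6 m²
Q = 0.0144 ML/d = 14.4 m³/d
ΔV = Q × t = 14.4 m³/d × 32 d = 460.8 m³
Δh = ΔV / (S × A) = 460.8 / (1.2 × 10^-5 × 1.76 × 10^6) = 21.81 m

Δh ≈ 21.8 m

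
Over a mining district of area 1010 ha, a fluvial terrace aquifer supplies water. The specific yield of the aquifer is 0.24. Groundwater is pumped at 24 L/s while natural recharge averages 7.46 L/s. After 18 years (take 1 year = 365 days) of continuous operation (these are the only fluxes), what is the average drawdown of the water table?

A = 1010 ha = 1.01 × 10^7 m²
Net abstraction = 24 − 7.46 = 16.54 L/s
Q_net = 16.54 L/s = 1429 m³/d
t = 18 years = 6570 d
ΔV = Q × t = 1429 m³/d × 6570 d = 9.389 × 10^6 m³
Δh = ΔV / (Sy × A) = 9.389 × 10^6 / (0.24 × 1.01 × 10^7) = 3.873 m

Δh ≈ 3.87 m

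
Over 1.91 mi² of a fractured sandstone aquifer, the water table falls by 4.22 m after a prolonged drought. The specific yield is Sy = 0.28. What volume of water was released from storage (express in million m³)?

A = 1.91 mi² = 4.947 × 10^6 m²
ΔV = Sy × A × Δh = 0.28 × 4.947 × 10^6 m² × 4.22 m = 5.845 × 10^6 m³
ΔV = 5.845 × 10^6 m³ = 5.845 million m³

ΔV ≈ 5.85 million m³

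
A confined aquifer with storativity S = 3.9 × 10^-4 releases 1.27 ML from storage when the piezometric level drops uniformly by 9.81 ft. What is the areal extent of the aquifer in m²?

Δh = 9.81 ft = 2.99 m
ΔV = 1.27 ML = 1270 m³
A = ΔV / (S × Δh) = 1270 / (3.9 × 10^-4 × 2.99) = 1.089 × 10^6 m²

A ≈ 1.09 × 10^6 m²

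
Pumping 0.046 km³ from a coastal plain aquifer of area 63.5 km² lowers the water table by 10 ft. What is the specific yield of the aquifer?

Sy ≈ 0.24

A = 63.5 km² = 6.35 × 10^7 m²
Δh = 10 ft = 3.048 m
ΔV = 0.046 km³ = 4.6 × 10^7 m³
Sy = ΔV / (A × Δh) = 4.6 × 10^7 m³ / (6.35 × 10^7 m² × 3.048 m) = 0.2377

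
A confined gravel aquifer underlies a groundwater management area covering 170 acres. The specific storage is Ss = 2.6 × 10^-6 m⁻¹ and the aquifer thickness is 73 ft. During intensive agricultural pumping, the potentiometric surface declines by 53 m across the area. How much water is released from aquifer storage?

b = 73 ft = 22.25 m
S = Ss × b = 2.6 × 10^-6 m⁻¹ × 22.25 m = 5.785 × 10^-5
A = 170 acres = 6.88 × 10^5 m²
ΔV = S × A × Δh = 5.785 × 10^-5 × 6.88 × 10^5 m² × 53 m = 2109 m³

ΔV ≈ 2110 m³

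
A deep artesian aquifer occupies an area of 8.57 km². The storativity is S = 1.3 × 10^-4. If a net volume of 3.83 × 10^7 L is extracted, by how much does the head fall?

A = 8.57 km² = 8.57 × 10^6 m²
ΔV = 3.83 × 10^7 L = 38300 m³
Δh = ΔV / (S × A) = 38300 m³ / (1.3 × 10^-4 × 8.57 × 10^6 m²) = 34.38 m

Δh ≈ 34.4 m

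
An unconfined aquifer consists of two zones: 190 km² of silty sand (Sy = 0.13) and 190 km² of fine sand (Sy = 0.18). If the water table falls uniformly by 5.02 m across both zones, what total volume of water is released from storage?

ΔV ≈ 2.96 × 10^8 m³

A₁ = 190 km² = 1.9 × 10^8 m²; A₂ = 190 km² = 1.9 × 10^8 m²
ΔV₁ = 0.13 × 1.9 × 10^8 × 5.02 = 1.24 × 10^8 m³
ΔV₂ = 0.18 × 1.9 × 10^8 × 5.02 = 1.717 × 10^8 m³
ΔV = ΔV₁ + ΔV₂ = 2.957 × 10^8 m³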